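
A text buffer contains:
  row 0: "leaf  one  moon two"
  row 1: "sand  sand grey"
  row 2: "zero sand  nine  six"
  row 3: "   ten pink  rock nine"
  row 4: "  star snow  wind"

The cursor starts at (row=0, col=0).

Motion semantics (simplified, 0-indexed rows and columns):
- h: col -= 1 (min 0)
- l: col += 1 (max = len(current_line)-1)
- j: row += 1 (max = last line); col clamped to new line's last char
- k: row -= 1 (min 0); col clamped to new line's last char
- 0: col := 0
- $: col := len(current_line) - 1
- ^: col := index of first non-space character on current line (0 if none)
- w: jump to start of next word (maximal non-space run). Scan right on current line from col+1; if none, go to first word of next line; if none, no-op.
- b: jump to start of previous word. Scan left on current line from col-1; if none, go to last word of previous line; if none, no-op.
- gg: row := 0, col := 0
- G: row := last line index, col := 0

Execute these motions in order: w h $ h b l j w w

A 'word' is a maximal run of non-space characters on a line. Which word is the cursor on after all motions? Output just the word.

After 1 (w): row=0 col=6 char='o'
After 2 (h): row=0 col=5 char='_'
After 3 ($): row=0 col=18 char='o'
After 4 (h): row=0 col=17 char='w'
After 5 (b): row=0 col=16 char='t'
After 6 (l): row=0 col=17 char='w'
After 7 (j): row=1 col=14 char='y'
After 8 (w): row=2 col=0 char='z'
After 9 (w): row=2 col=5 char='s'

Answer: sand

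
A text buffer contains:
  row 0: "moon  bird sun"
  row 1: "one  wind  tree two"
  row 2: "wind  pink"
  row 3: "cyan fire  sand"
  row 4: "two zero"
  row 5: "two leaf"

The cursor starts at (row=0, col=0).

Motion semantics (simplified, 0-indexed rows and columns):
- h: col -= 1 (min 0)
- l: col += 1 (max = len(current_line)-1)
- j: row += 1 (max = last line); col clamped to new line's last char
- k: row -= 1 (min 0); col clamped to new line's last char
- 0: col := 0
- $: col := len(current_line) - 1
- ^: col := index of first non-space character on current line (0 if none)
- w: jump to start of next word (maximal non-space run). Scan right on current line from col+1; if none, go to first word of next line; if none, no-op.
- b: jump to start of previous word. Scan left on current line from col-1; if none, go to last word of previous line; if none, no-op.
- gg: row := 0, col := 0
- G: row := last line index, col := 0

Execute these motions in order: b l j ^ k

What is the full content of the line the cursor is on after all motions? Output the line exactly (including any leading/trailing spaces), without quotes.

Answer: moon  bird sun

Derivation:
After 1 (b): row=0 col=0 char='m'
After 2 (l): row=0 col=1 char='o'
After 3 (j): row=1 col=1 char='n'
After 4 (^): row=1 col=0 char='o'
After 5 (k): row=0 col=0 char='m'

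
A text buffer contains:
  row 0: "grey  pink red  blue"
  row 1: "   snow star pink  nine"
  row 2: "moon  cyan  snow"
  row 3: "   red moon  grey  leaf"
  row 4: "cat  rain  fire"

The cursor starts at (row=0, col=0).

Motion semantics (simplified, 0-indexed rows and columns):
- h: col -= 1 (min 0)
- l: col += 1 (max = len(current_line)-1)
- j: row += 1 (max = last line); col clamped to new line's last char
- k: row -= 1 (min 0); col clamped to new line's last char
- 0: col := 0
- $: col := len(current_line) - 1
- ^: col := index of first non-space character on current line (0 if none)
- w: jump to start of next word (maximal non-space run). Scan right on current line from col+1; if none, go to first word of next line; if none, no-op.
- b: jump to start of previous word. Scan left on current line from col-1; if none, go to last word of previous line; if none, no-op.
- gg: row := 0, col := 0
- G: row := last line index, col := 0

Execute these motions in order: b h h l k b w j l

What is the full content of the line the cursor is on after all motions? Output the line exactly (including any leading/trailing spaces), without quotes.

Answer:    snow star pink  nine

Derivation:
After 1 (b): row=0 col=0 char='g'
After 2 (h): row=0 col=0 char='g'
After 3 (h): row=0 col=0 char='g'
After 4 (l): row=0 col=1 char='r'
After 5 (k): row=0 col=1 char='r'
After 6 (b): row=0 col=0 char='g'
After 7 (w): row=0 col=6 char='p'
After 8 (j): row=1 col=6 char='w'
After 9 (l): row=1 col=7 char='_'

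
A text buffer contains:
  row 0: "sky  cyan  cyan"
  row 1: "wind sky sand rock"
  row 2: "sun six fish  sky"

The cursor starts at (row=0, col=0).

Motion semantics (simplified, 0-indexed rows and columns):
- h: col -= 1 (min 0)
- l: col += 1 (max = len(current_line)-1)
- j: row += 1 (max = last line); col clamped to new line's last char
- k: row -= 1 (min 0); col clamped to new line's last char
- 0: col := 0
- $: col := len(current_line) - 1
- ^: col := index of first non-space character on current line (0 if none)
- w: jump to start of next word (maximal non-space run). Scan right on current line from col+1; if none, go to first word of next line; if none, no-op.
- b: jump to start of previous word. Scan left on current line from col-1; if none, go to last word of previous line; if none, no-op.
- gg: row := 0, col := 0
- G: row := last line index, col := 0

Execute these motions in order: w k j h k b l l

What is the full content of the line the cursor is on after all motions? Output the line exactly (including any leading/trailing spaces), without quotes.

Answer: sky  cyan  cyan

Derivation:
After 1 (w): row=0 col=5 char='c'
After 2 (k): row=0 col=5 char='c'
After 3 (j): row=1 col=5 char='s'
After 4 (h): row=1 col=4 char='_'
After 5 (k): row=0 col=4 char='_'
After 6 (b): row=0 col=0 char='s'
After 7 (l): row=0 col=1 char='k'
After 8 (l): row=0 col=2 char='y'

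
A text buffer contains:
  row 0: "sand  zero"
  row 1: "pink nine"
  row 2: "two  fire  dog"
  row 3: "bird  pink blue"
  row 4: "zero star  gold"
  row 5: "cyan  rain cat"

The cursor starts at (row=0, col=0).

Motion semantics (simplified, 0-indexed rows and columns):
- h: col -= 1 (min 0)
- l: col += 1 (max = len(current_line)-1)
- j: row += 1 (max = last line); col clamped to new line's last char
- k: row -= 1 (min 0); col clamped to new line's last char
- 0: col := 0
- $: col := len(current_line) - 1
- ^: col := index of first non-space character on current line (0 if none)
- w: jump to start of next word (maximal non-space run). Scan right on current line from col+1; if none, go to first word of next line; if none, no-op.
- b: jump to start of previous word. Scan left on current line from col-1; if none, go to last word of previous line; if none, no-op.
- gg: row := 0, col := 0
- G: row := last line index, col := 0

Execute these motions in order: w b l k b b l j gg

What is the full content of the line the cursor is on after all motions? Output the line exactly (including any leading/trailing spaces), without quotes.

Answer: sand  zero

Derivation:
After 1 (w): row=0 col=6 char='z'
After 2 (b): row=0 col=0 char='s'
After 3 (l): row=0 col=1 char='a'
After 4 (k): row=0 col=1 char='a'
After 5 (b): row=0 col=0 char='s'
After 6 (b): row=0 col=0 char='s'
After 7 (l): row=0 col=1 char='a'
After 8 (j): row=1 col=1 char='i'
After 9 (gg): row=0 col=0 char='s'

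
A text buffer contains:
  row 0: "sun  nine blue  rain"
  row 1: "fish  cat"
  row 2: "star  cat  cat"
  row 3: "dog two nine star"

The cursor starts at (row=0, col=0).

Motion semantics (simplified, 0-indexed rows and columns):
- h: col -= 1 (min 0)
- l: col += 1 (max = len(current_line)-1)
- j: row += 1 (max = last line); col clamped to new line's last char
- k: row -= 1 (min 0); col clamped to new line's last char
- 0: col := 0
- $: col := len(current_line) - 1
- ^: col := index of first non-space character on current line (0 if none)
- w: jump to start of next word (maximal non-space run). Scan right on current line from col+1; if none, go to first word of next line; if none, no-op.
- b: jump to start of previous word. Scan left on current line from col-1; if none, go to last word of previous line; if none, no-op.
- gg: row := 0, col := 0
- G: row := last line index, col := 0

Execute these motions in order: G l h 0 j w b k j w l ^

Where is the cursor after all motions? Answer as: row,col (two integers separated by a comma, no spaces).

After 1 (G): row=3 col=0 char='d'
After 2 (l): row=3 col=1 char='o'
After 3 (h): row=3 col=0 char='d'
After 4 (0): row=3 col=0 char='d'
After 5 (j): row=3 col=0 char='d'
After 6 (w): row=3 col=4 char='t'
After 7 (b): row=3 col=0 char='d'
After 8 (k): row=2 col=0 char='s'
After 9 (j): row=3 col=0 char='d'
After 10 (w): row=3 col=4 char='t'
After 11 (l): row=3 col=5 char='w'
After 12 (^): row=3 col=0 char='d'

Answer: 3,0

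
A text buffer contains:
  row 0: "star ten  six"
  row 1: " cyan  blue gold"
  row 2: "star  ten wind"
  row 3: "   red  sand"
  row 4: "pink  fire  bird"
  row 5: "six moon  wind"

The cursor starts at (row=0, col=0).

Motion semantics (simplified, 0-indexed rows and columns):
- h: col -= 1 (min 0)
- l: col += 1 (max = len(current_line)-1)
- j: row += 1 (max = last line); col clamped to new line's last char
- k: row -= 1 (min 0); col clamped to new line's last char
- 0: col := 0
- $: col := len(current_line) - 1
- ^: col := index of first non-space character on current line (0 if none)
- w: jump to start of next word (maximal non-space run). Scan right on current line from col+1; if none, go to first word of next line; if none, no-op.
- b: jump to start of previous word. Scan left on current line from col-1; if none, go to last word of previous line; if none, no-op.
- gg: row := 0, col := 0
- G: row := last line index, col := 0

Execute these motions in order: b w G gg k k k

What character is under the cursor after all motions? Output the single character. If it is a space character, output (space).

After 1 (b): row=0 col=0 char='s'
After 2 (w): row=0 col=5 char='t'
After 3 (G): row=5 col=0 char='s'
After 4 (gg): row=0 col=0 char='s'
After 5 (k): row=0 col=0 char='s'
After 6 (k): row=0 col=0 char='s'
After 7 (k): row=0 col=0 char='s'

Answer: s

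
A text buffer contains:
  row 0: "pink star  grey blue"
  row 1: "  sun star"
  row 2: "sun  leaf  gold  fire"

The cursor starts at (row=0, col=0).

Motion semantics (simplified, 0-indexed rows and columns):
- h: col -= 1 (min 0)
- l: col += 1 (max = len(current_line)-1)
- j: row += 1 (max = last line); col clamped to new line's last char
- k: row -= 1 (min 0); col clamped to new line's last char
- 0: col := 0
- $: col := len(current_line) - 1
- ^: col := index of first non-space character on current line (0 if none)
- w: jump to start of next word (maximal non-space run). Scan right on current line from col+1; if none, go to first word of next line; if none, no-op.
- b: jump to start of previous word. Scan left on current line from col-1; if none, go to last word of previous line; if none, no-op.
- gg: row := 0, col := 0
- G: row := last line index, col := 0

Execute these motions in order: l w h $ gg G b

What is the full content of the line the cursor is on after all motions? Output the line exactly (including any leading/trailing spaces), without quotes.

Answer:   sun star

Derivation:
After 1 (l): row=0 col=1 char='i'
After 2 (w): row=0 col=5 char='s'
After 3 (h): row=0 col=4 char='_'
After 4 ($): row=0 col=19 char='e'
After 5 (gg): row=0 col=0 char='p'
After 6 (G): row=2 col=0 char='s'
After 7 (b): row=1 col=6 char='s'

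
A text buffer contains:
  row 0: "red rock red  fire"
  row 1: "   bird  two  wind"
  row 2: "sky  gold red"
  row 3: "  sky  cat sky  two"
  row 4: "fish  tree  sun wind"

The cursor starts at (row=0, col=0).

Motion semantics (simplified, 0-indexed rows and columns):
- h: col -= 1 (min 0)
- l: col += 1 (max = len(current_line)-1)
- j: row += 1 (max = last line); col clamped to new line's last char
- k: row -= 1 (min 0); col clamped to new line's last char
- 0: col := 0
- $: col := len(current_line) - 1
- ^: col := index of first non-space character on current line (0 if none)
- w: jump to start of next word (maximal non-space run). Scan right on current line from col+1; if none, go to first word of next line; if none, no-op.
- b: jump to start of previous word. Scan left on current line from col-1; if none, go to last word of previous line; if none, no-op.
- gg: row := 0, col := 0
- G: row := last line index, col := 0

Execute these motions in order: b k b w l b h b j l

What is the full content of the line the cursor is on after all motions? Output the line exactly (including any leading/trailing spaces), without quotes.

Answer:    bird  two  wind

Derivation:
After 1 (b): row=0 col=0 char='r'
After 2 (k): row=0 col=0 char='r'
After 3 (b): row=0 col=0 char='r'
After 4 (w): row=0 col=4 char='r'
After 5 (l): row=0 col=5 char='o'
After 6 (b): row=0 col=4 char='r'
After 7 (h): row=0 col=3 char='_'
After 8 (b): row=0 col=0 char='r'
After 9 (j): row=1 col=0 char='_'
After 10 (l): row=1 col=1 char='_'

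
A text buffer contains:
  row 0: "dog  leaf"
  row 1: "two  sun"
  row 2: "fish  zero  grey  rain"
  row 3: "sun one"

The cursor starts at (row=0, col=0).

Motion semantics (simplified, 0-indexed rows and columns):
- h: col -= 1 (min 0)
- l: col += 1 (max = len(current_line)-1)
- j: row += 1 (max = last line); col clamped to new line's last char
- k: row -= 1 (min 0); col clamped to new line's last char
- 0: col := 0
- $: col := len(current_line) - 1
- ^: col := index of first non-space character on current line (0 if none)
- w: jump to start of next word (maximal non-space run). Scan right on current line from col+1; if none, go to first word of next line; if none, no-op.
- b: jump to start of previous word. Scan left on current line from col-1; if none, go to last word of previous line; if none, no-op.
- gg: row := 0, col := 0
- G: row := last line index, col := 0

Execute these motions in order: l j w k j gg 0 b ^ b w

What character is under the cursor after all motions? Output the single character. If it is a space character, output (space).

After 1 (l): row=0 col=1 char='o'
After 2 (j): row=1 col=1 char='w'
After 3 (w): row=1 col=5 char='s'
After 4 (k): row=0 col=5 char='l'
After 5 (j): row=1 col=5 char='s'
After 6 (gg): row=0 col=0 char='d'
After 7 (0): row=0 col=0 char='d'
After 8 (b): row=0 col=0 char='d'
After 9 (^): row=0 col=0 char='d'
After 10 (b): row=0 col=0 char='d'
After 11 (w): row=0 col=5 char='l'

Answer: l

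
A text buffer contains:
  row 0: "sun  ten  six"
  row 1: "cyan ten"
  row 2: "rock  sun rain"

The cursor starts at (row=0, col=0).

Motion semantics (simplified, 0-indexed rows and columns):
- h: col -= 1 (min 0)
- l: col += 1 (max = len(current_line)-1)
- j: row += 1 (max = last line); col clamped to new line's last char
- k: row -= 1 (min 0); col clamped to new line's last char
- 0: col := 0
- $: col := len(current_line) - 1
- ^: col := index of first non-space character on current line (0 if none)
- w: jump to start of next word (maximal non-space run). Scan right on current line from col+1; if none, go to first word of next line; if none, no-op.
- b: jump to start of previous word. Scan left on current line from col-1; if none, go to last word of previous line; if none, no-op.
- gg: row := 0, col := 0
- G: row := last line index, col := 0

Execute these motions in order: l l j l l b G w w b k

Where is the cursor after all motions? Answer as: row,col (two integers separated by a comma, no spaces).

After 1 (l): row=0 col=1 char='u'
After 2 (l): row=0 col=2 char='n'
After 3 (j): row=1 col=2 char='a'
After 4 (l): row=1 col=3 char='n'
After 5 (l): row=1 col=4 char='_'
After 6 (b): row=1 col=0 char='c'
After 7 (G): row=2 col=0 char='r'
After 8 (w): row=2 col=6 char='s'
After 9 (w): row=2 col=10 char='r'
After 10 (b): row=2 col=6 char='s'
After 11 (k): row=1 col=6 char='e'

Answer: 1,6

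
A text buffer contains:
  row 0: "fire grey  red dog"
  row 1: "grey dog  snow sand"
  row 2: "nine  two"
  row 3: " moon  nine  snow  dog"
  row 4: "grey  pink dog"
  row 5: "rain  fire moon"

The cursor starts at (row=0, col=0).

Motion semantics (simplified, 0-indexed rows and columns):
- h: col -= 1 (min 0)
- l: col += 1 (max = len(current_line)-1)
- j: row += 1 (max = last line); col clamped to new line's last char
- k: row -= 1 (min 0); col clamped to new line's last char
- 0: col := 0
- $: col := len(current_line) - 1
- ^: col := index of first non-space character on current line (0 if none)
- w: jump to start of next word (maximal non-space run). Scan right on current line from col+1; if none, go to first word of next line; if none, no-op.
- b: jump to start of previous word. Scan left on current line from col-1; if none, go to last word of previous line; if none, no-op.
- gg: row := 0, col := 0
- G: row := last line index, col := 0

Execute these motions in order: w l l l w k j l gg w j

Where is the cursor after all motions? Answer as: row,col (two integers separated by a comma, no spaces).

Answer: 1,5

Derivation:
After 1 (w): row=0 col=5 char='g'
After 2 (l): row=0 col=6 char='r'
After 3 (l): row=0 col=7 char='e'
After 4 (l): row=0 col=8 char='y'
After 5 (w): row=0 col=11 char='r'
After 6 (k): row=0 col=11 char='r'
After 7 (j): row=1 col=11 char='n'
After 8 (l): row=1 col=12 char='o'
After 9 (gg): row=0 col=0 char='f'
After 10 (w): row=0 col=5 char='g'
After 11 (j): row=1 col=5 char='d'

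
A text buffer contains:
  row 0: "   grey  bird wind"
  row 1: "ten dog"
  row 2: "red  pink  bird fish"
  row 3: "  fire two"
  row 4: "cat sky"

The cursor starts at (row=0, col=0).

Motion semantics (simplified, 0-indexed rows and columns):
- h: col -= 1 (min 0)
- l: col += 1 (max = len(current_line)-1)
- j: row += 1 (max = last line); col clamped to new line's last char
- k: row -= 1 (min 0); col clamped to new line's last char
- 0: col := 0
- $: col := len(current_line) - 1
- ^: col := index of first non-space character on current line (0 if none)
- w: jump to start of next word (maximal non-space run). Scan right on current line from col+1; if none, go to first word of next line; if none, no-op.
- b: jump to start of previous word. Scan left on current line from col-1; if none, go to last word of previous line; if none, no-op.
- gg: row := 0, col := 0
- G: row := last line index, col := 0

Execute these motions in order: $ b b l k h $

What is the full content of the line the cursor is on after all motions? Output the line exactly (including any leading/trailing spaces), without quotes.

Answer:    grey  bird wind

Derivation:
After 1 ($): row=0 col=17 char='d'
After 2 (b): row=0 col=14 char='w'
After 3 (b): row=0 col=9 char='b'
After 4 (l): row=0 col=10 char='i'
After 5 (k): row=0 col=10 char='i'
After 6 (h): row=0 col=9 char='b'
After 7 ($): row=0 col=17 char='d'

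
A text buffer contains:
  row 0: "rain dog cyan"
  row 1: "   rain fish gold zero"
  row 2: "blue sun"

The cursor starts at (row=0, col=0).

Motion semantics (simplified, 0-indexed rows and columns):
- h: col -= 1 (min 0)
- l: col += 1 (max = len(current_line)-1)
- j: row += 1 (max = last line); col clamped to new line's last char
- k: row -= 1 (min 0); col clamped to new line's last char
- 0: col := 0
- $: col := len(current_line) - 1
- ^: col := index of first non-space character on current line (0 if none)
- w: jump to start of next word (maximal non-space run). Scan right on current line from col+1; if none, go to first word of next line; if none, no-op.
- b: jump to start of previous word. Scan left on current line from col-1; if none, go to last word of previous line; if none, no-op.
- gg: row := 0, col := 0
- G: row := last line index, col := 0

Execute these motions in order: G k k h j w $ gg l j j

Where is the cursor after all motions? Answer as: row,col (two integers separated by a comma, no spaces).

After 1 (G): row=2 col=0 char='b'
After 2 (k): row=1 col=0 char='_'
After 3 (k): row=0 col=0 char='r'
After 4 (h): row=0 col=0 char='r'
After 5 (j): row=1 col=0 char='_'
After 6 (w): row=1 col=3 char='r'
After 7 ($): row=1 col=21 char='o'
After 8 (gg): row=0 col=0 char='r'
After 9 (l): row=0 col=1 char='a'
After 10 (j): row=1 col=1 char='_'
After 11 (j): row=2 col=1 char='l'

Answer: 2,1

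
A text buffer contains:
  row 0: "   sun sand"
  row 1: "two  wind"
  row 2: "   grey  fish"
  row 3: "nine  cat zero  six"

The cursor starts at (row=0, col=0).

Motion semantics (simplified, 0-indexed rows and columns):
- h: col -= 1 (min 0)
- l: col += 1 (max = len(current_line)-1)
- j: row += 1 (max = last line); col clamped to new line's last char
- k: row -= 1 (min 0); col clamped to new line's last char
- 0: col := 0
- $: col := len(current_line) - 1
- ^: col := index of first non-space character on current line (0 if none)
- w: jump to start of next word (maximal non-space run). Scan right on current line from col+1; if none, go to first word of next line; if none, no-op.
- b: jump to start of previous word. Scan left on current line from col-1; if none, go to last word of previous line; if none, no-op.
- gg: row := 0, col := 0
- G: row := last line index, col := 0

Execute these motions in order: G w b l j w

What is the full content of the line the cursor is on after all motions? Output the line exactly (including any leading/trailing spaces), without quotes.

After 1 (G): row=3 col=0 char='n'
After 2 (w): row=3 col=6 char='c'
After 3 (b): row=3 col=0 char='n'
After 4 (l): row=3 col=1 char='i'
After 5 (j): row=3 col=1 char='i'
After 6 (w): row=3 col=6 char='c'

Answer: nine  cat zero  six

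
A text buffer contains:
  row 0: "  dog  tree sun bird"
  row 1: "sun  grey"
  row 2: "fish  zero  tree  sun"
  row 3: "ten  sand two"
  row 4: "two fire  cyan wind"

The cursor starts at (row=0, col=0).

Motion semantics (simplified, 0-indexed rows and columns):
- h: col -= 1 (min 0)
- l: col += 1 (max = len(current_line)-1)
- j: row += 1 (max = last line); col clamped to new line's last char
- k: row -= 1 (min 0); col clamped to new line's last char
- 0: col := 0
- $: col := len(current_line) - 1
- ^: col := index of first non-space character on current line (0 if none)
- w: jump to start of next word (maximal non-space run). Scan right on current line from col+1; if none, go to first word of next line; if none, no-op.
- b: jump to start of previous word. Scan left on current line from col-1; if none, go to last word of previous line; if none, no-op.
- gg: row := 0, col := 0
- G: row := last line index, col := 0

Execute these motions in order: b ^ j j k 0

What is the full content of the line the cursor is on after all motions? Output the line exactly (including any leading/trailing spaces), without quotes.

Answer: sun  grey

Derivation:
After 1 (b): row=0 col=0 char='_'
After 2 (^): row=0 col=2 char='d'
After 3 (j): row=1 col=2 char='n'
After 4 (j): row=2 col=2 char='s'
After 5 (k): row=1 col=2 char='n'
After 6 (0): row=1 col=0 char='s'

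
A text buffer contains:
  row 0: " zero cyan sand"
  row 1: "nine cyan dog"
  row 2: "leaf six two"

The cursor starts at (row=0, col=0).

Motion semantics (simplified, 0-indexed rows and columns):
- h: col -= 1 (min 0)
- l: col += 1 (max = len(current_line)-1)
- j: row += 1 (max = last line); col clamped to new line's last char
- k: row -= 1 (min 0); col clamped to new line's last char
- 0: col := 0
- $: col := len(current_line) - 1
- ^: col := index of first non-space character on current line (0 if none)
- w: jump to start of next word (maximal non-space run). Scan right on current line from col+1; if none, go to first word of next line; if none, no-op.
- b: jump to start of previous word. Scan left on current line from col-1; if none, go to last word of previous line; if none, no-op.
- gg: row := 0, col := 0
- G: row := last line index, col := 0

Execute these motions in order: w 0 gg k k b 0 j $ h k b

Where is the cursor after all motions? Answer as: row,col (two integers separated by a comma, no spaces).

Answer: 0,6

Derivation:
After 1 (w): row=0 col=1 char='z'
After 2 (0): row=0 col=0 char='_'
After 3 (gg): row=0 col=0 char='_'
After 4 (k): row=0 col=0 char='_'
After 5 (k): row=0 col=0 char='_'
After 6 (b): row=0 col=0 char='_'
After 7 (0): row=0 col=0 char='_'
After 8 (j): row=1 col=0 char='n'
After 9 ($): row=1 col=12 char='g'
After 10 (h): row=1 col=11 char='o'
After 11 (k): row=0 col=11 char='s'
After 12 (b): row=0 col=6 char='c'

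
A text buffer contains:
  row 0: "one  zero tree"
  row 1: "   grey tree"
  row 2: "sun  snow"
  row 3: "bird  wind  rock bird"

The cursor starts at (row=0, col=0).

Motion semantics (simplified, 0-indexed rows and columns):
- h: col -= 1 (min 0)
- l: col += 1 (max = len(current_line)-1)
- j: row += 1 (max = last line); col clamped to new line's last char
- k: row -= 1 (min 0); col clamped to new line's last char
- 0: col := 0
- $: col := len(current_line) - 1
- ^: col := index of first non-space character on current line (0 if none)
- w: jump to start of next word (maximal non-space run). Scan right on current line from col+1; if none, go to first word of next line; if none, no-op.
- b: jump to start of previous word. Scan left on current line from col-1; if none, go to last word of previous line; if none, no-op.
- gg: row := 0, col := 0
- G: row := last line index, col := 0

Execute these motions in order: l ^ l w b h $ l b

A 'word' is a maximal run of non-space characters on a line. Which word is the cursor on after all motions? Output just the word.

Answer: tree

Derivation:
After 1 (l): row=0 col=1 char='n'
After 2 (^): row=0 col=0 char='o'
After 3 (l): row=0 col=1 char='n'
After 4 (w): row=0 col=5 char='z'
After 5 (b): row=0 col=0 char='o'
After 6 (h): row=0 col=0 char='o'
After 7 ($): row=0 col=13 char='e'
After 8 (l): row=0 col=13 char='e'
After 9 (b): row=0 col=10 char='t'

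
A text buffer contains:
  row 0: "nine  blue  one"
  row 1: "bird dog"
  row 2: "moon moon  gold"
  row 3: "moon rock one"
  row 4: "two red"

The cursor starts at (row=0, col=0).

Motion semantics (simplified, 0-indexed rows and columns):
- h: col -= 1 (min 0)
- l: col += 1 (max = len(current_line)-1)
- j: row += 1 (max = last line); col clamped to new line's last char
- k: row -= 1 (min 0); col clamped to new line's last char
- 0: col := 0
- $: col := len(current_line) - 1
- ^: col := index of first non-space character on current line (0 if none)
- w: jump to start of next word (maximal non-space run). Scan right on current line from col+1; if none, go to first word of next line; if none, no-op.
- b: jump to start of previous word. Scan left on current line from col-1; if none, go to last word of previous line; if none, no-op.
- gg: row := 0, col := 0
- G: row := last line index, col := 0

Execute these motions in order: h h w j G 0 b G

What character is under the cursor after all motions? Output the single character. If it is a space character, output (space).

Answer: t

Derivation:
After 1 (h): row=0 col=0 char='n'
After 2 (h): row=0 col=0 char='n'
After 3 (w): row=0 col=6 char='b'
After 4 (j): row=1 col=6 char='o'
After 5 (G): row=4 col=0 char='t'
After 6 (0): row=4 col=0 char='t'
After 7 (b): row=3 col=10 char='o'
After 8 (G): row=4 col=0 char='t'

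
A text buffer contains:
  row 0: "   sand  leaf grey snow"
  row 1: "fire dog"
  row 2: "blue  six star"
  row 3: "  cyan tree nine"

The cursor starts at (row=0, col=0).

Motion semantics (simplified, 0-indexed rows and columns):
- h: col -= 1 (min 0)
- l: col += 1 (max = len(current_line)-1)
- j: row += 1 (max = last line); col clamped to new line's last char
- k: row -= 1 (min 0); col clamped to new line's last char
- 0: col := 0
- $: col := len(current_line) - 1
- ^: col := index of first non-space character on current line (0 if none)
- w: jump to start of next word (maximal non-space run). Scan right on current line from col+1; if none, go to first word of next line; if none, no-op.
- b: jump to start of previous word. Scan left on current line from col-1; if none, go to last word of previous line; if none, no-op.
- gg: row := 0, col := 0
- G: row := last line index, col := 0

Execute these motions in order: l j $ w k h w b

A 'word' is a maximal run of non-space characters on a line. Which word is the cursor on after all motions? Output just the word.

After 1 (l): row=0 col=1 char='_'
After 2 (j): row=1 col=1 char='i'
After 3 ($): row=1 col=7 char='g'
After 4 (w): row=2 col=0 char='b'
After 5 (k): row=1 col=0 char='f'
After 6 (h): row=1 col=0 char='f'
After 7 (w): row=1 col=5 char='d'
After 8 (b): row=1 col=0 char='f'

Answer: fire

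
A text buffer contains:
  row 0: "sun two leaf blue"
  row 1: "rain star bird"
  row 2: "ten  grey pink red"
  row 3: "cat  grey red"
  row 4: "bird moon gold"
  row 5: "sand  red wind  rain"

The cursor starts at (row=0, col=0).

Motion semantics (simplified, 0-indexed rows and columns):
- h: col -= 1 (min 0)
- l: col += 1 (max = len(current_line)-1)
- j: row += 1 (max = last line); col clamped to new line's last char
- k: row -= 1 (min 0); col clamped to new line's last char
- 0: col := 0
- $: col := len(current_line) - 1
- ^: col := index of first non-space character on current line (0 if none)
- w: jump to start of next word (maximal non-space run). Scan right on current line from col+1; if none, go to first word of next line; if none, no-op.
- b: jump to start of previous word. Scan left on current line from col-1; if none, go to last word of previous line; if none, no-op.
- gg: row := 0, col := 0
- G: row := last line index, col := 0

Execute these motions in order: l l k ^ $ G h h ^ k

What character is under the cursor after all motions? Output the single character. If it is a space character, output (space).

After 1 (l): row=0 col=1 char='u'
After 2 (l): row=0 col=2 char='n'
After 3 (k): row=0 col=2 char='n'
After 4 (^): row=0 col=0 char='s'
After 5 ($): row=0 col=16 char='e'
After 6 (G): row=5 col=0 char='s'
After 7 (h): row=5 col=0 char='s'
After 8 (h): row=5 col=0 char='s'
After 9 (^): row=5 col=0 char='s'
After 10 (k): row=4 col=0 char='b'

Answer: b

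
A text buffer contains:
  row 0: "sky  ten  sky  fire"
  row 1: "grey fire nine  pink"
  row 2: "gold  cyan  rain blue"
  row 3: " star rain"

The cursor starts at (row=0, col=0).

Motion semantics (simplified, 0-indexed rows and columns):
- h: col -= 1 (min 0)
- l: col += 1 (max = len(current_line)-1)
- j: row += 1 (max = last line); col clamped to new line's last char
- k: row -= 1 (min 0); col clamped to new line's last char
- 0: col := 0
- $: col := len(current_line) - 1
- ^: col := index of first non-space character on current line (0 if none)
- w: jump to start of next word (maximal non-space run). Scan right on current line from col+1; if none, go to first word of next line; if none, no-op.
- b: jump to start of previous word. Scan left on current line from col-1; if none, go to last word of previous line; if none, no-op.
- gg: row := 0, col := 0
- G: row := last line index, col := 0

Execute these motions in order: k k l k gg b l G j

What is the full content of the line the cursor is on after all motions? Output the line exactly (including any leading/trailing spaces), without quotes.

Answer:  star rain

Derivation:
After 1 (k): row=0 col=0 char='s'
After 2 (k): row=0 col=0 char='s'
After 3 (l): row=0 col=1 char='k'
After 4 (k): row=0 col=1 char='k'
After 5 (gg): row=0 col=0 char='s'
After 6 (b): row=0 col=0 char='s'
After 7 (l): row=0 col=1 char='k'
After 8 (G): row=3 col=0 char='_'
After 9 (j): row=3 col=0 char='_'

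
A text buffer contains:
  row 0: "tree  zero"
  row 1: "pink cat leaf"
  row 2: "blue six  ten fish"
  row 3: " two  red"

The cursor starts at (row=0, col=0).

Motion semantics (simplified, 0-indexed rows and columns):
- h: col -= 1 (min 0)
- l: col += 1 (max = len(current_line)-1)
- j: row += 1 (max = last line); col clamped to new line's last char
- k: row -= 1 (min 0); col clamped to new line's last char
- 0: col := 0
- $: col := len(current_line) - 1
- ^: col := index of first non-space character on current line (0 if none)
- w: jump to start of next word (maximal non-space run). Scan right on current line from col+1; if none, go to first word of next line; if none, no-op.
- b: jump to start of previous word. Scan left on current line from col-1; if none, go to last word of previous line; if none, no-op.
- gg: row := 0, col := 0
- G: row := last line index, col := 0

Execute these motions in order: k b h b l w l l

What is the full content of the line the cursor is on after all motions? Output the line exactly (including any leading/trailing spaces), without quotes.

After 1 (k): row=0 col=0 char='t'
After 2 (b): row=0 col=0 char='t'
After 3 (h): row=0 col=0 char='t'
After 4 (b): row=0 col=0 char='t'
After 5 (l): row=0 col=1 char='r'
After 6 (w): row=0 col=6 char='z'
After 7 (l): row=0 col=7 char='e'
After 8 (l): row=0 col=8 char='r'

Answer: tree  zero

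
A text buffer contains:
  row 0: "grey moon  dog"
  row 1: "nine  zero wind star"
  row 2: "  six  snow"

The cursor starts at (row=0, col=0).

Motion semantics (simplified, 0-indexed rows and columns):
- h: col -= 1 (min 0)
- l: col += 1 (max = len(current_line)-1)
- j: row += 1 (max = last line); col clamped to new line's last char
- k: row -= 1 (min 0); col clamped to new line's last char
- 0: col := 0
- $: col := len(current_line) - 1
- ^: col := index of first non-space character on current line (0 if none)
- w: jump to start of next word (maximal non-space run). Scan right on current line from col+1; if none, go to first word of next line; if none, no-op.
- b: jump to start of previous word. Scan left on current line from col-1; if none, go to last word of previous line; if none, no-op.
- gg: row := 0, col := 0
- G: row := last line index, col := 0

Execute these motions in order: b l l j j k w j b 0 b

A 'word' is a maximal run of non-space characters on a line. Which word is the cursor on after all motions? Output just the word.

After 1 (b): row=0 col=0 char='g'
After 2 (l): row=0 col=1 char='r'
After 3 (l): row=0 col=2 char='e'
After 4 (j): row=1 col=2 char='n'
After 5 (j): row=2 col=2 char='s'
After 6 (k): row=1 col=2 char='n'
After 7 (w): row=1 col=6 char='z'
After 8 (j): row=2 col=6 char='_'
After 9 (b): row=2 col=2 char='s'
After 10 (0): row=2 col=0 char='_'
After 11 (b): row=1 col=16 char='s'

Answer: star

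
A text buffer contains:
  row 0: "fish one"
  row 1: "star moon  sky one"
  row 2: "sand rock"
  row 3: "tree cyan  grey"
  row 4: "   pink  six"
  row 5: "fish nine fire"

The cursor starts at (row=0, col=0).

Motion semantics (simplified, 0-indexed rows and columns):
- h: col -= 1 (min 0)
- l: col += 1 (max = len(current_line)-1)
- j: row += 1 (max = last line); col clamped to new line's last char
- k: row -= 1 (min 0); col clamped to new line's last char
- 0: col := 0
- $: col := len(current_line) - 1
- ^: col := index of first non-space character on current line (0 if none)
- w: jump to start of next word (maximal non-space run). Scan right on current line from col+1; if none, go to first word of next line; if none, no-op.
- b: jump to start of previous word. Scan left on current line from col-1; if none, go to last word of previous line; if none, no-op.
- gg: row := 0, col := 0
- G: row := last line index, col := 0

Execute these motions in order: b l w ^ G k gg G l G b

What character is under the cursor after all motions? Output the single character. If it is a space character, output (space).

Answer: s

Derivation:
After 1 (b): row=0 col=0 char='f'
After 2 (l): row=0 col=1 char='i'
After 3 (w): row=0 col=5 char='o'
After 4 (^): row=0 col=0 char='f'
After 5 (G): row=5 col=0 char='f'
After 6 (k): row=4 col=0 char='_'
After 7 (gg): row=0 col=0 char='f'
After 8 (G): row=5 col=0 char='f'
After 9 (l): row=5 col=1 char='i'
After 10 (G): row=5 col=0 char='f'
After 11 (b): row=4 col=9 char='s'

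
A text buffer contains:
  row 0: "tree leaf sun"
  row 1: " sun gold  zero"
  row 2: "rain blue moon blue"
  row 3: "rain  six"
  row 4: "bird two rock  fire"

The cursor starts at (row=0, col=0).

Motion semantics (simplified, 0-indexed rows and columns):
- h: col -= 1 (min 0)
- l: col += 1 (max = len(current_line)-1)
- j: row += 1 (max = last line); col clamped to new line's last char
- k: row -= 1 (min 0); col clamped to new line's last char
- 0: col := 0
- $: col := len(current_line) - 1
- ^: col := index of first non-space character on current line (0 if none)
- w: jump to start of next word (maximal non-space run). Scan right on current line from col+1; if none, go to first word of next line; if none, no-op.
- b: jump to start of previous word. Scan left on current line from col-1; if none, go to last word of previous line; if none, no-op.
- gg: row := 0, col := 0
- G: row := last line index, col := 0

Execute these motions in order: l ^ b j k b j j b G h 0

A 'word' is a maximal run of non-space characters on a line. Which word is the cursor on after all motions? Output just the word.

Answer: bird

Derivation:
After 1 (l): row=0 col=1 char='r'
After 2 (^): row=0 col=0 char='t'
After 3 (b): row=0 col=0 char='t'
After 4 (j): row=1 col=0 char='_'
After 5 (k): row=0 col=0 char='t'
After 6 (b): row=0 col=0 char='t'
After 7 (j): row=1 col=0 char='_'
After 8 (j): row=2 col=0 char='r'
After 9 (b): row=1 col=11 char='z'
After 10 (G): row=4 col=0 char='b'
After 11 (h): row=4 col=0 char='b'
After 12 (0): row=4 col=0 char='b'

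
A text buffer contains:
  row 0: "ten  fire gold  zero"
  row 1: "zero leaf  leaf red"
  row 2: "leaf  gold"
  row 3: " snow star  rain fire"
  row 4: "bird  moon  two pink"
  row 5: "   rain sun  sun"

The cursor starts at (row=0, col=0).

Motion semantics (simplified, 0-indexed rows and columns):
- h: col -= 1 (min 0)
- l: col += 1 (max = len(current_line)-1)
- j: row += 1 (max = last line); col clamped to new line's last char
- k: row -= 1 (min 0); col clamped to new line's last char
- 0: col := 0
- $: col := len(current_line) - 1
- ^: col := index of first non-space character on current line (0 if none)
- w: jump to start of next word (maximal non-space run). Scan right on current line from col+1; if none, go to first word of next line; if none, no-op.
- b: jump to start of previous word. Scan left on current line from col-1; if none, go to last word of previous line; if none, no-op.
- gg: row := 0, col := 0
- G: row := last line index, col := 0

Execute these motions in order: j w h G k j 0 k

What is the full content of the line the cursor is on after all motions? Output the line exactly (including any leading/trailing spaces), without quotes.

After 1 (j): row=1 col=0 char='z'
After 2 (w): row=1 col=5 char='l'
After 3 (h): row=1 col=4 char='_'
After 4 (G): row=5 col=0 char='_'
After 5 (k): row=4 col=0 char='b'
After 6 (j): row=5 col=0 char='_'
After 7 (0): row=5 col=0 char='_'
After 8 (k): row=4 col=0 char='b'

Answer: bird  moon  two pink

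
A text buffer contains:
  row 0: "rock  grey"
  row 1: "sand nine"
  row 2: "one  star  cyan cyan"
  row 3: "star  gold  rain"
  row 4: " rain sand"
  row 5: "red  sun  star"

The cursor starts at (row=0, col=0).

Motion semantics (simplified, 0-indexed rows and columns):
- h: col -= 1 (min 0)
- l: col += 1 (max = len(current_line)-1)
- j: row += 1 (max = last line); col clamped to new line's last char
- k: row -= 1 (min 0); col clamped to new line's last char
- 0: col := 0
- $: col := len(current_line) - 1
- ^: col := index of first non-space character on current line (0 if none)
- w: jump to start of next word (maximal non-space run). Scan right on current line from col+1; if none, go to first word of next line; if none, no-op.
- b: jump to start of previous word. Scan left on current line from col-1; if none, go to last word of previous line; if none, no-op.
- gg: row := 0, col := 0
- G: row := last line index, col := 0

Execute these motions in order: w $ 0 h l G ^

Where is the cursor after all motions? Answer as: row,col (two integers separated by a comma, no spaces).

After 1 (w): row=0 col=6 char='g'
After 2 ($): row=0 col=9 char='y'
After 3 (0): row=0 col=0 char='r'
After 4 (h): row=0 col=0 char='r'
After 5 (l): row=0 col=1 char='o'
After 6 (G): row=5 col=0 char='r'
After 7 (^): row=5 col=0 char='r'

Answer: 5,0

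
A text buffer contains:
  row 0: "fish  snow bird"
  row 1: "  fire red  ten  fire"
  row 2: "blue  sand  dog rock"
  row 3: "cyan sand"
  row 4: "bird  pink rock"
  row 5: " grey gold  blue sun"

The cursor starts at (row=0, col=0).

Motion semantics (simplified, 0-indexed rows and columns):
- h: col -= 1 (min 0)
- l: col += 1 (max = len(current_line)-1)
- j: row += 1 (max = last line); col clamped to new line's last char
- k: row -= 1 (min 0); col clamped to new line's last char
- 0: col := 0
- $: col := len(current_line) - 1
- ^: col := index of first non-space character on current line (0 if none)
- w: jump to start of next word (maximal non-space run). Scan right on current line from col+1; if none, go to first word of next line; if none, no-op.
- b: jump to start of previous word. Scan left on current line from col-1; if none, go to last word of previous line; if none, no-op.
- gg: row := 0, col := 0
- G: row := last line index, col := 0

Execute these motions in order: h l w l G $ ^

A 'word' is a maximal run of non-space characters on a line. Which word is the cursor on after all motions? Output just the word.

Answer: grey

Derivation:
After 1 (h): row=0 col=0 char='f'
After 2 (l): row=0 col=1 char='i'
After 3 (w): row=0 col=6 char='s'
After 4 (l): row=0 col=7 char='n'
After 5 (G): row=5 col=0 char='_'
After 6 ($): row=5 col=19 char='n'
After 7 (^): row=5 col=1 char='g'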